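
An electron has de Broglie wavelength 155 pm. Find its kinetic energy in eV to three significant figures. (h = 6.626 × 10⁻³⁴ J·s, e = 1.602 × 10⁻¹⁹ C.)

p = h/λ = 6.626 × 10⁻³⁴ / 1.550 × 10⁻¹⁰ = 4.275 × 10⁻²⁴ kg·m/s.
KE = p²/(2m) = (4.275 × 10⁻²⁴)² / (2 × 9.109 × 10⁻³¹) = 1.003 × 10⁻¹⁷ J = 62.6 eV.

KE = 62.6 eV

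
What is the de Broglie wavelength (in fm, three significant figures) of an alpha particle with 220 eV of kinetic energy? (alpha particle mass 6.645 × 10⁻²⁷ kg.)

KE = 220 eV = 3.524 × 10⁻¹⁷ J.
p = √(2mKE) = √(2 × 6.645 × 10⁻²⁷ × 3.524 × 10⁻¹⁷) = 6.844 × 10⁻²² kg·m/s.
λ = h/p = 6.626 × 10⁻³⁴ / 6.844 × 10⁻²² = 9.68 × 10⁻¹³ m = 968 fm.

λ = 968 fm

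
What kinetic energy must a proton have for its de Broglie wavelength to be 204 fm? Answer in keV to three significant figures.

KE = 19.7 keV

p = h/λ = 6.626 × 10⁻³⁴ / 2.040 × 10⁻¹³ = 3.248 × 10⁻²¹ kg·m/s.
KE = p²/(2m) = (3.248 × 10⁻²¹)² / (2 × 1.673 × 10⁻²⁷) = 3.153 × 10⁻¹⁵ J = 19.7 keV.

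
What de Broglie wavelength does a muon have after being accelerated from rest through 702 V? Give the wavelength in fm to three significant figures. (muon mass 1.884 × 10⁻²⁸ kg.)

KE = eV = 1.602 × 10⁻¹⁹ × 702.0 = 1.125 × 10⁻¹⁶ J.
p = √(2mKE) = √(2 × 1.884 × 10⁻²⁸ × 1.125 × 10⁻¹⁶) = 2.059 × 10⁻²² kg·m/s.
λ = h/p = 6.626 × 10⁻³⁴ / 2.059 × 10⁻²² = 3.22 × 10⁻¹² m = 3220 fm.

λ = 3220 fm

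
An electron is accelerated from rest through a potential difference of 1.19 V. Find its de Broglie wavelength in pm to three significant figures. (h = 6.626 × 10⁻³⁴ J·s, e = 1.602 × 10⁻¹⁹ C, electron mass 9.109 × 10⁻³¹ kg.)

KE = eV = 1.602 × 10⁻¹⁹ × 1.190 = 1.906 × 10⁻¹⁹ J.
p = √(2mKE) = √(2 × 9.109 × 10⁻³¹ × 1.906 × 10⁻¹⁹) = 5.893 × 10⁻²⁵ kg·m/s.
λ = h/p = 6.626 × 10⁻³⁴ / 5.893 × 10⁻²⁵ = 1.12 × 10⁻⁹ m = 1120 pm.

λ = 1120 pm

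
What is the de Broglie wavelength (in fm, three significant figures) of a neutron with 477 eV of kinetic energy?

KE = 477 eV = 7.642 × 10⁻¹⁷ J.
p = √(2mKE) = √(2 × 1.675 × 10⁻²⁷ × 7.642 × 10⁻¹⁷) = 5.060 × 10⁻²² kg·m/s.
λ = h/p = 6.626 × 10⁻³⁴ / 5.060 × 10⁻²² = 1.31 × 10⁻¹² m = 1310 fm.

λ = 1310 fm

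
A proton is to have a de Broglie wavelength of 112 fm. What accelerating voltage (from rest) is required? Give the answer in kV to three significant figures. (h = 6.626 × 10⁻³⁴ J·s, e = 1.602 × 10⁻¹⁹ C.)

p = h/λ = 6.626 × 10⁻³⁴ / 1.120 × 10⁻¹³ = 5.916 × 10⁻²¹ kg·m/s.
KE = p²/(2m) = 1.046 × 10⁻¹⁴ J.
V = KE/e = 1.046 × 10⁻¹⁴ / (1.602 × 10⁻¹⁹) = 65.3 kV.

V = 65.3 kV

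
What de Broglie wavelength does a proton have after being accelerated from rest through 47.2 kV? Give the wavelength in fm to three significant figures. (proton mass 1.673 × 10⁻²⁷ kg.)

KE = eV = 1.602 × 10⁻¹⁹ × 4.720 × 10⁴ = 7.561 × 10⁻¹⁵ J.
p = √(2mKE) = √(2 × 1.673 × 10⁻²⁷ × 7.561 × 10⁻¹⁵) = 5.030 × 10⁻²¹ kg·m/s.
λ = h/p = 6.626 × 10⁻³⁴ / 5.030 × 10⁻²¹ = 1.32 × 10⁻¹³ m = 132 fm.

λ = 132 fm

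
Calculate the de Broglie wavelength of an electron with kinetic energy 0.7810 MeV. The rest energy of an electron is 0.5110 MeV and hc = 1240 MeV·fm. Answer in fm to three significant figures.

Total energy E = KE + m₀c² = 0.7810 + 0.5110 = 1.2920 MeV.
(pc)² = E² − (m₀c²)² = (1.2920)² − (0.5110)² = 1.408 MeV², so pc = 1.187 MeV.
λ = hc/(pc) = 1240 MeV·fm / 1.187 MeV = 1040 fm.

λ = 1040 fm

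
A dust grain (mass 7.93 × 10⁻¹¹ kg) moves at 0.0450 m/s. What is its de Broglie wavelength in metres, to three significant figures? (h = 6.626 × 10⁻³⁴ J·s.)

λ = 1.86 × 10⁻²² m

p = mv = 7.93 × 10⁻¹¹ × 0.0450 = 3.569 × 10⁻¹² kg·m/s.
λ = h/p = 6.626 × 10⁻³⁴ / 3.569 × 10⁻¹² = 1.86 × 10⁻²² m.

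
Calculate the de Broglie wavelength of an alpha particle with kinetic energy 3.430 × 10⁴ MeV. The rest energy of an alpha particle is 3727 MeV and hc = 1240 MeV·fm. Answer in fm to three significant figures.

λ = 0.0328 fm

Total energy E = KE + m₀c² = 3.430 × 10⁴ + 3727 = 38027 MeV.
(pc)² = E² − (m₀c²)² = (38027)² − (3727)² = 1.432 × 10⁹ MeV², so pc = 3.784 × 10⁴ MeV.
λ = hc/(pc) = 1240 MeV·fm / 3.784 × 10⁴ MeV = 0.0328 fm.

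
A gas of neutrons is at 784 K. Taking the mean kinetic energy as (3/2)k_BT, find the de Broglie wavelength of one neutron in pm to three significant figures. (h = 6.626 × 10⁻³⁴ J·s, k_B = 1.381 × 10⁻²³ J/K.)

λ = 89.8 pm

KE = (3/2)k_BT = 1.5 × 1.381 × 10⁻²³ × 784 = 1.624 × 10⁻²⁰ J.
p = √(2mKE) = √(2 × 1.675 × 10⁻²⁷ × 1.624 × 10⁻²⁰) = 7.376 × 10⁻²⁴ kg·m/s.
λ = h/p = 8.98 × 10⁻¹¹ m = 89.8 pm.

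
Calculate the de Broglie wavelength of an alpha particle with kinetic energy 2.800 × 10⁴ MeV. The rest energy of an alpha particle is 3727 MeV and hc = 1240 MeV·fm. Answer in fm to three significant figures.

λ = 0.0394 fm

Total energy E = KE + m₀c² = 2.800 × 10⁴ + 3727 = 31727 MeV.
(pc)² = E² − (m₀c²)² = (31727)² − (3727)² = 9.927 × 10⁸ MeV², so pc = 3.151 × 10⁴ MeV.
λ = hc/(pc) = 1240 MeV·fm / 3.151 × 10⁴ MeV = 0.0394 fm.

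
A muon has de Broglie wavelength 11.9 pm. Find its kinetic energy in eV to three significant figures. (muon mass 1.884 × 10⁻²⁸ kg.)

p = h/λ = 6.626 × 10⁻³⁴ / 1.190 × 10⁻¹¹ = 5.568 × 10⁻²³ kg·m/s.
KE = p²/(2m) = (5.568 × 10⁻²³)² / (2 × 1.884 × 10⁻²⁸) = 8.228 × 10⁻¹⁸ J = 51.4 eV.

KE = 51.4 eV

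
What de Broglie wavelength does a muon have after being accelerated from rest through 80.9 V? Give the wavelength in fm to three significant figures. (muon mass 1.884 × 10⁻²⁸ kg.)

KE = eV = 1.602 × 10⁻¹⁹ × 80.90 = 1.296 × 10⁻¹⁷ J.
p = √(2mKE) = √(2 × 1.884 × 10⁻²⁸ × 1.296 × 10⁻¹⁷) = 6.988 × 10⁻²³ kg·m/s.
λ = h/p = 6.626 × 10⁻³⁴ / 6.988 × 10⁻²³ = 9.48 × 10⁻¹² m = 9480 fm.

λ = 9480 fm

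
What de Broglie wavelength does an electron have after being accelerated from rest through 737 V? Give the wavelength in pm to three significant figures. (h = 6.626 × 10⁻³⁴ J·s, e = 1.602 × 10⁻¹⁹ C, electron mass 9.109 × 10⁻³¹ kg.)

KE = eV = 1.602 × 10⁻¹⁹ × 737.0 = 1.181 × 10⁻¹⁶ J.
p = √(2mKE) = √(2 × 9.109 × 10⁻³¹ × 1.181 × 10⁻¹⁶) = 1.467 × 10⁻²³ kg·m/s.
λ = h/p = 6.626 × 10⁻³⁴ / 1.467 × 10⁻²³ = 4.52 × 10⁻¹¹ m = 45.2 pm.

λ = 45.2 pm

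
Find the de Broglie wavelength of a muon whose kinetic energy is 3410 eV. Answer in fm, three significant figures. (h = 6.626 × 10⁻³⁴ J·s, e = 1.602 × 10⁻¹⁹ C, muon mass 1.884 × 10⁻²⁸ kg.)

KE = 3410 eV = 5.463 × 10⁻¹⁶ J.
p = √(2mKE) = √(2 × 1.884 × 10⁻²⁸ × 5.463 × 10⁻¹⁶) = 4.537 × 10⁻²² kg·m/s.
λ = h/p = 6.626 × 10⁻³⁴ / 4.537 × 10⁻²² = 1.46 × 10⁻¹² m = 1460 fm.

λ = 1460 fm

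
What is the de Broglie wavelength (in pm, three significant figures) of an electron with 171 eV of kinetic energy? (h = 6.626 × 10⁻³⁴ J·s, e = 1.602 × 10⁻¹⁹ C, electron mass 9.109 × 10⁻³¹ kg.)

KE = 171 eV = 2.739 × 10⁻¹⁷ J.
p = √(2mKE) = √(2 × 9.109 × 10⁻³¹ × 2.739 × 10⁻¹⁷) = 7.064 × 10⁻²⁴ kg·m/s.
λ = h/p = 6.626 × 10⁻³⁴ / 7.064 × 10⁻²⁴ = 9.38 × 10⁻¹¹ m = 93.8 pm.

λ = 93.8 pm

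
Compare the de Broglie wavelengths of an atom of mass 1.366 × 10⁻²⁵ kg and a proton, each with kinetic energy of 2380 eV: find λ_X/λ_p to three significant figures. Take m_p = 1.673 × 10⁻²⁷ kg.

At fixed KE, p = √(2mKE) so λ = h/p ∝ 1/√m.
λ_X/λ_p = √(m_p/m_X) = √(1.673 × 10⁻²⁷/1.366 × 10⁻²⁵) = √(0.01225) = 0.111.

λ_X/λ_p = 0.111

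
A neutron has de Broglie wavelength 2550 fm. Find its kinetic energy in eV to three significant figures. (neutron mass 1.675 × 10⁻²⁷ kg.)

KE = 126 eV

p = h/λ = 6.626 × 10⁻³⁴ / 2.550 × 10⁻¹² = 2.598 × 10⁻²² kg·m/s.
KE = p²/(2m) = (2.598 × 10⁻²²)² / (2 × 1.675 × 10⁻²⁷) = 2.015 × 10⁻¹⁷ J = 126 eV.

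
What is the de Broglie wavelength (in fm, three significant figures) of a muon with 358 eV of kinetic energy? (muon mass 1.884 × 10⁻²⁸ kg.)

KE = 358 eV = 5.735 × 10⁻¹⁷ J.
p = √(2mKE) = √(2 × 1.884 × 10⁻²⁸ × 5.735 × 10⁻¹⁷) = 1.470 × 10⁻²² kg·m/s.
λ = h/p = 6.626 × 10⁻³⁴ / 1.470 × 10⁻²² = 4.51 × 10⁻¹² m = 4510 fm.

λ = 4510 fm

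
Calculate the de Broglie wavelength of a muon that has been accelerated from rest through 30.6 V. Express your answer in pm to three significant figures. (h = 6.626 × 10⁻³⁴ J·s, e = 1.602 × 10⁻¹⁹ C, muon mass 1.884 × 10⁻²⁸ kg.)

λ = 15.4 pm

KE = eV = 1.602 × 10⁻¹⁹ × 30.60 = 4.902 × 10⁻¹⁸ J.
p = √(2mKE) = √(2 × 1.884 × 10⁻²⁸ × 4.902 × 10⁻¹⁸) = 4.298 × 10⁻²³ kg·m/s.
λ = h/p = 6.626 × 10⁻³⁴ / 4.298 × 10⁻²³ = 1.54 × 10⁻¹¹ m = 15.4 pm.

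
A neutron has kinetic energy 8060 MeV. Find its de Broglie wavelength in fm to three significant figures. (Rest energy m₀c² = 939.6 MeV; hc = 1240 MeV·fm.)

Total energy E = KE + m₀c² = 8060 + 939.6 = 8999.6 MeV.
(pc)² = E² − (m₀c²)² = (8999.6)² − (939.6)² = 8.011 × 10⁷ MeV², so pc = 8950 MeV.
λ = hc/(pc) = 1240 MeV·fm / 8950 MeV = 0.139 fm.

λ = 0.139 fm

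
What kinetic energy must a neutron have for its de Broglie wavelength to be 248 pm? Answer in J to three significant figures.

p = h/λ = 6.626 × 10⁻³⁴ / 2.480 × 10⁻¹⁰ = 2.672 × 10⁻²⁴ kg·m/s.
KE = p²/(2m) = (2.672 × 10⁻²⁴)² / (2 × 1.675 × 10⁻²⁷) = 2.131 × 10⁻²¹ J = 2.13 × 10⁻²¹ J.

KE = 2.13 × 10⁻²¹ J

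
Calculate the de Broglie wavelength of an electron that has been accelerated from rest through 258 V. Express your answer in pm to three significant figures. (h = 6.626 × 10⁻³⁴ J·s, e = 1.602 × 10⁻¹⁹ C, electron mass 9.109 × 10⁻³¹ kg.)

λ = 76.4 pm

KE = eV = 1.602 × 10⁻¹⁹ × 258.0 = 4.133 × 10⁻¹⁷ J.
p = √(2mKE) = √(2 × 9.109 × 10⁻³¹ × 4.133 × 10⁻¹⁷) = 8.677 × 10⁻²⁴ kg·m/s.
λ = h/p = 6.626 × 10⁻³⁴ / 8.677 × 10⁻²⁴ = 7.64 × 10⁻¹¹ m = 76.4 pm.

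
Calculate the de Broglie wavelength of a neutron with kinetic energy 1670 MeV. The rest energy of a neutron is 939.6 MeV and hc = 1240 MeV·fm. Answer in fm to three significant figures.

λ = 0.509 fm

Total energy E = KE + m₀c² = 1670 + 939.6 = 2609.6 MeV.
(pc)² = E² − (m₀c²)² = (2609.6)² − (939.6)² = 5.927 × 10⁶ MeV², so pc = 2435 MeV.
λ = hc/(pc) = 1240 MeV·fm / 2435 MeV = 0.509 fm.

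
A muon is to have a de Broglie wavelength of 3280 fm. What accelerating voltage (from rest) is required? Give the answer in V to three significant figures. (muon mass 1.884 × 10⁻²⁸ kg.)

p = h/λ = 6.626 × 10⁻³⁴ / 3.280 × 10⁻¹² = 2.020 × 10⁻²² kg·m/s.
KE = p²/(2m) = 1.083 × 10⁻¹⁶ J.
V = KE/e = 1.083 × 10⁻¹⁶ / (1.602 × 10⁻¹⁹) = 676 V.

V = 676 V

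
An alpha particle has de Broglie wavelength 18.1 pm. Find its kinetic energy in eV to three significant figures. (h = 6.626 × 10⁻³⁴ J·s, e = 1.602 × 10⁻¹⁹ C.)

KE = 0.629 eV

p = h/λ = 6.626 × 10⁻³⁴ / 1.810 × 10⁻¹¹ = 3.661 × 10⁻²³ kg·m/s.
KE = p²/(2m) = (3.661 × 10⁻²³)² / (2 × 6.645 × 10⁻²⁷) = 1.008 × 10⁻¹⁹ J = 0.629 eV.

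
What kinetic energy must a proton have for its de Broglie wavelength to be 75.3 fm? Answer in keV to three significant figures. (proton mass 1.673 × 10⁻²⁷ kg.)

p = h/λ = 6.626 × 10⁻³⁴ / 7.530 × 10⁻¹⁴ = 8.799 × 10⁻²¹ kg·m/s.
KE = p²/(2m) = (8.799 × 10⁻²¹)² / (2 × 1.673 × 10⁻²⁷) = 2.314 × 10⁻¹⁴ J = 144 keV.

KE = 144 keV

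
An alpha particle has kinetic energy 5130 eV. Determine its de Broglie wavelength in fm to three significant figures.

λ = 200 fm

KE = 5130 eV = 8.218 × 10⁻¹⁶ J.
p = √(2mKE) = √(2 × 6.645 × 10⁻²⁷ × 8.218 × 10⁻¹⁶) = 3.305 × 10⁻²¹ kg·m/s.
λ = h/p = 6.626 × 10⁻³⁴ / 3.305 × 10⁻²¹ = 2.00 × 10⁻¹³ m = 200 fm.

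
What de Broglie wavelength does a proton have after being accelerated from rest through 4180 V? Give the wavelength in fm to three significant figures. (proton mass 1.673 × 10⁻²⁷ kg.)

KE = eV = 1.602 × 10⁻¹⁹ × 4180 = 6.696 × 10⁻¹⁶ J.
p = √(2mKE) = √(2 × 1.673 × 10⁻²⁷ × 6.696 × 10⁻¹⁶) = 1.497 × 10⁻²¹ kg·m/s.
λ = h/p = 6.626 × 10⁻³⁴ / 1.497 × 10⁻²¹ = 4.43 × 10⁻¹³ m = 443 fm.

λ = 443 fm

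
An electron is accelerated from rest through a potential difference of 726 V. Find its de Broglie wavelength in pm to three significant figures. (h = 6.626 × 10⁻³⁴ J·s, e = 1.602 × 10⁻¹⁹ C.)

KE = eV = 1.602 × 10⁻¹⁹ × 726.0 = 1.163 × 10⁻¹⁶ J.
p = √(2mKE) = √(2 × 9.109 × 10⁻³¹ × 1.163 × 10⁻¹⁶) = 1.456 × 10⁻²³ kg·m/s.
λ = h/p = 6.626 × 10⁻³⁴ / 1.456 × 10⁻²³ = 4.55 × 10⁻¹¹ m = 45.5 pm.

λ = 45.5 pm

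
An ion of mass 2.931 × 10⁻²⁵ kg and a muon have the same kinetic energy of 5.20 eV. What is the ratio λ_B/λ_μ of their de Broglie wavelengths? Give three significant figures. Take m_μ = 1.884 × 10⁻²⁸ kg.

At fixed KE, p = √(2mKE) so λ = h/p ∝ 1/√m.
λ_B/λ_μ = √(m_μ/m_B) = √(1.884 × 10⁻²⁸/2.931 × 10⁻²⁵) = √(6.428 × 10⁻⁴) = 0.0254.

λ_B/λ_μ = 0.0254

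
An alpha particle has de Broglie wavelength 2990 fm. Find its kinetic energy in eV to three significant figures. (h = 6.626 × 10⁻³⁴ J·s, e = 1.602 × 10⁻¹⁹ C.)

KE = 23.1 eV

p = h/λ = 6.626 × 10⁻³⁴ / 2.990 × 10⁻¹² = 2.216 × 10⁻²² kg·m/s.
KE = p²/(2m) = (2.216 × 10⁻²²)² / (2 × 6.645 × 10⁻²⁷) = 3.695 × 10⁻¹⁸ J = 23.1 eV.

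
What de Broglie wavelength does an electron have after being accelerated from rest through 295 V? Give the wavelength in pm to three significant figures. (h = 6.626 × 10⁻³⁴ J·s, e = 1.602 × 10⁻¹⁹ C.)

λ = 71.4 pm

KE = eV = 1.602 × 10⁻¹⁹ × 295.0 = 4.726 × 10⁻¹⁷ J.
p = √(2mKE) = √(2 × 9.109 × 10⁻³¹ × 4.726 × 10⁻¹⁷) = 9.279 × 10⁻²⁴ kg·m/s.
λ = h/p = 6.626 × 10⁻³⁴ / 9.279 × 10⁻²⁴ = 7.14 × 10⁻¹¹ m = 71.4 pm.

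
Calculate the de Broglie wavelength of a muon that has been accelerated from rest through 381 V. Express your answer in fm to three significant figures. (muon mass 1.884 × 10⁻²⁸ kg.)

KE = eV = 1.602 × 10⁻¹⁹ × 381.0 = 6.104 × 10⁻¹⁷ J.
p = √(2mKE) = √(2 × 1.884 × 10⁻²⁸ × 6.104 × 10⁻¹⁷) = 1.517 × 10⁻²² kg·m/s.
λ = h/p = 6.626 × 10⁻³⁴ / 1.517 × 10⁻²² = 4.37 × 10⁻¹² m = 4370 fm.

λ = 4370 fm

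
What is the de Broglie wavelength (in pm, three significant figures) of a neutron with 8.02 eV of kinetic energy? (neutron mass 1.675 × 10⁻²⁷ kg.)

KE = 8.02 eV = 1.285 × 10⁻¹⁸ J.
p = √(2mKE) = √(2 × 1.675 × 10⁻²⁷ × 1.285 × 10⁻¹⁸) = 6.561 × 10⁻²³ kg·m/s.
λ = h/p = 6.626 × 10⁻³⁴ / 6.561 × 10⁻²³ = 1.01 × 10⁻¹¹ m = 10.1 pm.

λ = 10.1 pm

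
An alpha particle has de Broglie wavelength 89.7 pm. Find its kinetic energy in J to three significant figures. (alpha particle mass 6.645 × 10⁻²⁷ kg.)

p = h/λ = 6.626 × 10⁻³⁴ / 8.970 × 10⁻¹¹ = 7.387 × 10⁻²⁴ kg·m/s.
KE = p²/(2m) = (7.387 × 10⁻²⁴)² / (2 × 6.645 × 10⁻²⁷) = 4.106 × 10⁻²¹ J = 4.11 × 10⁻²¹ J.

KE = 4.11 × 10⁻²¹ J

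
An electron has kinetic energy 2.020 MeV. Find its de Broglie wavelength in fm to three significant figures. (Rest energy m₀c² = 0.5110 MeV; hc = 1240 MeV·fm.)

Total energy E = KE + m₀c² = 2.020 + 0.5110 = 2.5310 MeV.
(pc)² = E² − (m₀c²)² = (2.5310)² − (0.5110)² = 6.145 MeV², so pc = 2.479 MeV.
λ = hc/(pc) = 1240 MeV·fm / 2.479 MeV = 500 fm.

λ = 500 fm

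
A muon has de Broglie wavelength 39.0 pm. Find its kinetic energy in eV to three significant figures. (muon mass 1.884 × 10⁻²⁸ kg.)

p = h/λ = 6.626 × 10⁻³⁴ / 3.900 × 10⁻¹¹ = 1.699 × 10⁻²³ kg·m/s.
KE = p²/(2m) = (1.699 × 10⁻²³)² / (2 × 1.884 × 10⁻²⁸) = 7.661 × 10⁻¹⁹ J = 4.78 eV.

KE = 4.78 eV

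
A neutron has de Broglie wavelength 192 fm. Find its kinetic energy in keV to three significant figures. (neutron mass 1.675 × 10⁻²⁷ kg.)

KE = 22.2 keV

p = h/λ = 6.626 × 10⁻³⁴ / 1.920 × 10⁻¹³ = 3.451 × 10⁻²¹ kg·m/s.
KE = p²/(2m) = (3.451 × 10⁻²¹)² / (2 × 1.675 × 10⁻²⁷) = 3.555 × 10⁻¹⁵ J = 22.2 keV.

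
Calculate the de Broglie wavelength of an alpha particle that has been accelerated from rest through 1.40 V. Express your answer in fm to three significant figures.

λ = 8580 fm

KE = 2eV = 2 × 1.602 × 10⁻¹⁹ × 1.400 = 4.486 × 10⁻¹⁹ J.
p = √(2mKE) = √(2 × 6.645 × 10⁻²⁷ × 4.486 × 10⁻¹⁹) = 7.721 × 10⁻²³ kg·m/s.
λ = h/p = 6.626 × 10⁻³⁴ / 7.721 × 10⁻²³ = 8.58 × 10⁻¹² m = 8580 fm.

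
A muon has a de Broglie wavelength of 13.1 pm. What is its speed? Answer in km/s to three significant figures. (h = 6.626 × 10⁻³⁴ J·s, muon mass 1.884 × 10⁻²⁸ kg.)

v = 268 km/s

p = h/λ = 6.626 × 10⁻³⁴ / 1.310 × 10⁻¹¹ = 5.058 × 10⁻²³ kg·m/s.
v = p/m = 5.058 × 10⁻²³ / 1.884 × 10⁻²⁸ = 2.68 × 10⁵ m/s = 268 km/s.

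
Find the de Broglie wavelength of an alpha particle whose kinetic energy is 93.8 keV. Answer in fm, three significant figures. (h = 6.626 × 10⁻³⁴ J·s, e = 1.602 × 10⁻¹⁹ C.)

KE = 93.8 keV = 1.503 × 10⁻¹⁴ J.
p = √(2mKE) = √(2 × 6.645 × 10⁻²⁷ × 1.503 × 10⁻¹⁴) = 1.413 × 10⁻²⁰ kg·m/s.
λ = h/p = 6.626 × 10⁻³⁴ / 1.413 × 10⁻²⁰ = 4.69 × 10⁻¹⁴ m = 46.9 fm.

λ = 46.9 fm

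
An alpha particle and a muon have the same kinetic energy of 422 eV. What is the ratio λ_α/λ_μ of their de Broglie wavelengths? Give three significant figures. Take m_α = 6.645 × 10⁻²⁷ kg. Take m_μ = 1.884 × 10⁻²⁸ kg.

λ_α/λ_μ = 0.168

At fixed KE, p = √(2mKE) so λ = h/p ∝ 1/√m.
λ_α/λ_μ = √(m_μ/m_α) = √(1.884 × 10⁻²⁸/6.645 × 10⁻²⁷) = √(0.02835) = 0.168.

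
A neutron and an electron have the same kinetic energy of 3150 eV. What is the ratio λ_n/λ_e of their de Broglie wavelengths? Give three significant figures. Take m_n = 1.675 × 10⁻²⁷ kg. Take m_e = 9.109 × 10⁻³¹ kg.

At fixed KE, p = √(2mKE) so λ = h/p ∝ 1/√m.
λ_n/λ_e = √(m_e/m_n) = √(9.109 × 10⁻³¹/1.675 × 10⁻²⁷) = √(5.438 × 10⁻⁴) = 0.0233.

λ_n/λ_e = 0.0233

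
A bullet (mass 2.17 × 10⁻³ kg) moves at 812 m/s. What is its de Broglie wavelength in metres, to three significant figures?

λ = 3.76 × 10⁻³⁴ m

p = mv = 2.17 × 10⁻³ × 812 = 1.762 kg·m/s.
λ = h/p = 6.626 × 10⁻³⁴ / 1.762 = 3.76 × 10⁻³⁴ m.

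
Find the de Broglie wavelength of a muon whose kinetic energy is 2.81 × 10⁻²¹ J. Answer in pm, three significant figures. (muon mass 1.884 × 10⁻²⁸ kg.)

λ = 644 pm

p = √(2mKE) = √(2 × 1.884 × 10⁻²⁸ × 2.810 × 10⁻²¹) = 1.029 × 10⁻²⁴ kg·m/s.
λ = h/p = 6.626 × 10⁻³⁴ / 1.029 × 10⁻²⁴ = 6.44 × 10⁻¹⁰ m = 644 pm.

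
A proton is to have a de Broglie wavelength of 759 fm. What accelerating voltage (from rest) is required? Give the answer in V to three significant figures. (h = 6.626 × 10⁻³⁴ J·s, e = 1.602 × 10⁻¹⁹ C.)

V = 1420 V

p = h/λ = 6.626 × 10⁻³⁴ / 7.590 × 10⁻¹³ = 8.730 × 10⁻²² kg·m/s.
KE = p²/(2m) = 2.278 × 10⁻¹⁶ J.
V = KE/e = 2.278 × 10⁻¹⁶ / (1.602 × 10⁻¹⁹) = 1420 V.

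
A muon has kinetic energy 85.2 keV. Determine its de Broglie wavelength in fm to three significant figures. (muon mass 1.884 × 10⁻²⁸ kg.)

KE = 85.2 keV = 1.365 × 10⁻¹⁴ J.
p = √(2mKE) = √(2 × 1.884 × 10⁻²⁸ × 1.365 × 10⁻¹⁴) = 2.268 × 10⁻²¹ kg·m/s.
λ = h/p = 6.626 × 10⁻³⁴ / 2.268 × 10⁻²¹ = 2.92 × 10⁻¹³ m = 292 fm.

λ = 292 fm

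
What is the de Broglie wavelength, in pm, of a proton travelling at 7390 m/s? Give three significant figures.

λ = 53.6 pm

p = mv = 1.673 × 10⁻²⁷ × 7390 = 1.236 × 10⁻²³ kg·m/s.
λ = h/p = 6.626 × 10⁻³⁴ / 1.236 × 10⁻²³ = 5.36 × 10⁻¹¹ m = 53.6 pm.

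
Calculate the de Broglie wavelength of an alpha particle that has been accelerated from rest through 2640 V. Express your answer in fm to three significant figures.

λ = 198 fm

KE = 2eV = 2 × 1.602 × 10⁻¹⁹ × 2640 = 8.459 × 10⁻¹⁶ J.
p = √(2mKE) = √(2 × 6.645 × 10⁻²⁷ × 8.459 × 10⁻¹⁶) = 3.353 × 10⁻²¹ kg·m/s.
λ = h/p = 6.626 × 10⁻³⁴ / 3.353 × 10⁻²¹ = 1.98 × 10⁻¹³ m = 198 fm.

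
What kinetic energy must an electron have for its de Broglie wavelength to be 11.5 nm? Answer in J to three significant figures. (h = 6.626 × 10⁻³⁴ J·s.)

KE = 1.82 × 10⁻²¹ J

p = h/λ = 6.626 × 10⁻³⁴ / 1.150 × 10⁻⁸ = 5.762 × 10⁻²⁶ kg·m/s.
KE = p²/(2m) = (5.762 × 10⁻²⁶)² / (2 × 9.109 × 10⁻³¹) = 1.822 × 10⁻²¹ J = 1.82 × 10⁻²¹ J.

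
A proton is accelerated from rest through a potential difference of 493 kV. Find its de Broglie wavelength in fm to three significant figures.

KE = eV = 1.602 × 10⁻¹⁹ × 4.930 × 10⁵ = 7.898 × 10⁻¹⁴ J.
p = √(2mKE) = √(2 × 1.673 × 10⁻²⁷ × 7.898 × 10⁻¹⁴) = 1.626 × 10⁻²⁰ kg·m/s.
λ = h/p = 6.626 × 10⁻³⁴ / 1.626 × 10⁻²⁰ = 4.08 × 10⁻¹⁴ m = 40.8 fm.

λ = 40.8 fm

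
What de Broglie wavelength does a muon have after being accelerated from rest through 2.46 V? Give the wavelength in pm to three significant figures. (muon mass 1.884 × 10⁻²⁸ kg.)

KE = eV = 1.602 × 10⁻¹⁹ × 2.460 = 3.941 × 10⁻¹⁹ J.
p = √(2mKE) = √(2 × 1.884 × 10⁻²⁸ × 3.941 × 10⁻¹⁹) = 1.219 × 10⁻²³ kg·m/s.
λ = h/p = 6.626 × 10⁻³⁴ / 1.219 × 10⁻²³ = 5.44 × 10⁻¹¹ m = 54.4 pm.

λ = 54.4 pm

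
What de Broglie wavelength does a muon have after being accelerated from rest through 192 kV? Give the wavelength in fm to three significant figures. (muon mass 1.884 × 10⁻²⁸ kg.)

λ = 195 fm

KE = eV = 1.602 × 10⁻¹⁹ × 1.920 × 10⁵ = 3.076 × 10⁻¹⁴ J.
p = √(2mKE) = √(2 × 1.884 × 10⁻²⁸ × 3.076 × 10⁻¹⁴) = 3.404 × 10⁻²¹ kg·m/s.
λ = h/p = 6.626 × 10⁻³⁴ / 3.404 × 10⁻²¹ = 1.95 × 10⁻¹³ m = 195 fm.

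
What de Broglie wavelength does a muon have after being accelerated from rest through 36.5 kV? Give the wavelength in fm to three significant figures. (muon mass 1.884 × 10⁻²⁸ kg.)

KE = eV = 1.602 × 10⁻¹⁹ × 3.650 × 10⁴ = 5.847 × 10⁻¹⁵ J.
p = √(2mKE) = √(2 × 1.884 × 10⁻²⁸ × 5.847 × 10⁻¹⁵) = 1.484 × 10⁻²¹ kg·m/s.
λ = h/p = 6.626 × 10⁻³⁴ / 1.484 × 10⁻²¹ = 4.46 × 10⁻¹³ m = 446 fm.

λ = 446 fm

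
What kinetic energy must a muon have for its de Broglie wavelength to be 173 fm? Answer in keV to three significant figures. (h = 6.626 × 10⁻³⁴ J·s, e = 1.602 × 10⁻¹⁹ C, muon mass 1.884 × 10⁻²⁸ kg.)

KE = 243 keV

p = h/λ = 6.626 × 10⁻³⁴ / 1.730 × 10⁻¹³ = 3.830 × 10⁻²¹ kg·m/s.
KE = p²/(2m) = (3.830 × 10⁻²¹)² / (2 × 1.884 × 10⁻²⁸) = 3.893 × 10⁻¹⁴ J = 243 keV.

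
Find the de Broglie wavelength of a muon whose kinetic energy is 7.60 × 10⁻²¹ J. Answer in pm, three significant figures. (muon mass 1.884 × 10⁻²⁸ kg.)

p = √(2mKE) = √(2 × 1.884 × 10⁻²⁸ × 7.600 × 10⁻²¹) = 1.692 × 10⁻²⁴ kg·m/s.
λ = h/p = 6.626 × 10⁻³⁴ / 1.692 × 10⁻²⁴ = 3.92 × 10⁻¹⁰ m = 392 pm.

λ = 392 pm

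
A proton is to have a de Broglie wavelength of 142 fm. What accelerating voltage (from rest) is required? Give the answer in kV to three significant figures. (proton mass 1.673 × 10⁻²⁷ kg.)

V = 40.6 kV

p = h/λ = 6.626 × 10⁻³⁴ / 1.420 × 10⁻¹³ = 4.666 × 10⁻²¹ kg·m/s.
KE = p²/(2m) = 6.507 × 10⁻¹⁵ J.
V = KE/e = 6.507 × 10⁻¹⁵ / (1.602 × 10⁻¹⁹) = 40.6 kV.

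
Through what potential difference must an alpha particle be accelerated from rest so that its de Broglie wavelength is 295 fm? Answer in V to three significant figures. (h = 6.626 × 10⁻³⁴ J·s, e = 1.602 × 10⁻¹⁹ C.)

V = 1180 V

p = h/λ = 6.626 × 10⁻³⁴ / 2.950 × 10⁻¹³ = 2.246 × 10⁻²¹ kg·m/s.
KE = p²/(2m) = 3.796 × 10⁻¹⁶ J.
V = KE/2e = 3.796 × 10⁻¹⁶ / (2 × 1.602 × 10⁻¹⁹) = 1180 V.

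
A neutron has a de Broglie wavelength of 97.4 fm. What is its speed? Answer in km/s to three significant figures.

v = 4060 km/s

p = h/λ = 6.626 × 10⁻³⁴ / 9.740 × 10⁻¹⁴ = 6.803 × 10⁻²¹ kg·m/s.
v = p/m = 6.803 × 10⁻²¹ / 1.675 × 10⁻²⁷ = 4.06 × 10⁶ m/s = 4060 km/s.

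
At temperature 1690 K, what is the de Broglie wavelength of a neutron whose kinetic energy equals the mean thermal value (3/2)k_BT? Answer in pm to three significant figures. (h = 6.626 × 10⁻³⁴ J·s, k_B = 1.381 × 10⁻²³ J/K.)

KE = (3/2)k_BT = 1.5 × 1.381 × 10⁻²³ × 1690 = 3.501 × 10⁻²⁰ J.
p = √(2mKE) = √(2 × 1.675 × 10⁻²⁷ × 3.501 × 10⁻²⁰) = 1.083 × 10⁻²³ kg·m/s.
λ = h/p = 6.12 × 10⁻¹¹ m = 61.2 pm.

λ = 61.2 pm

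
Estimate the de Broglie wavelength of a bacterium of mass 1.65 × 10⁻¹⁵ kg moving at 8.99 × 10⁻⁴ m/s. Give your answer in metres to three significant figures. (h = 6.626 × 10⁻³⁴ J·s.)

p = mv = 1.65 × 10⁻¹⁵ × 8.99 × 10⁻⁴ = 1.483 × 10⁻¹⁸ kg·m/s.
λ = h/p = 6.626 × 10⁻³⁴ / 1.483 × 10⁻¹⁸ = 4.47 × 10⁻¹⁶ m.

λ = 4.47 × 10⁻¹⁶ m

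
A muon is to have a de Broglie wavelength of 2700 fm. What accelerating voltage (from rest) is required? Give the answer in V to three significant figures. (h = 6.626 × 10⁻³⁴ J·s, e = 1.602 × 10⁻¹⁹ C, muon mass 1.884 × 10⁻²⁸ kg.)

V = 998 V

p = h/λ = 6.626 × 10⁻³⁴ / 2.700 × 10⁻¹² = 2.454 × 10⁻²² kg·m/s.
KE = p²/(2m) = 1.598 × 10⁻¹⁶ J.
V = KE/e = 1.598 × 10⁻¹⁶ / (1.602 × 10⁻¹⁹) = 998 V.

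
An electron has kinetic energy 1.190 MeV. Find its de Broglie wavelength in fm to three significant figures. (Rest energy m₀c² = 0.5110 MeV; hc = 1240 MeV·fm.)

Total energy E = KE + m₀c² = 1.190 + 0.5110 = 1.7010 MeV.
(pc)² = E² − (m₀c²)² = (1.7010)² − (0.5110)² = 2.632 MeV², so pc = 1.622 MeV.
λ = hc/(pc) = 1240 MeV·fm / 1.622 MeV = 764 fm.

λ = 764 fm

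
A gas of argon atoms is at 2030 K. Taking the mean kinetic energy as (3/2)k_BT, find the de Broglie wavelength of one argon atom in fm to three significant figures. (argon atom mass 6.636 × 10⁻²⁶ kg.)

λ = 8870 fm

KE = (3/2)k_BT = 1.5 × 1.381 × 10⁻²³ × 2030 = 4.205 × 10⁻²⁰ J.
p = √(2mKE) = √(2 × 6.636 × 10⁻²⁶ × 4.205 × 10⁻²⁰) = 7.471 × 10⁻²³ kg·m/s.
λ = h/p = 8.87 × 10⁻¹² m = 8870 fm.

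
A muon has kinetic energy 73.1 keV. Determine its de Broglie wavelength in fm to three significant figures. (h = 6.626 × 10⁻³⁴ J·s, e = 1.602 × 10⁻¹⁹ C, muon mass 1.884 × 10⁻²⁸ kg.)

KE = 73.1 keV = 1.171 × 10⁻¹⁴ J.
p = √(2mKE) = √(2 × 1.884 × 10⁻²⁸ × 1.171 × 10⁻¹⁴) = 2.101 × 10⁻²¹ kg·m/s.
λ = h/p = 6.626 × 10⁻³⁴ / 2.101 × 10⁻²¹ = 3.15 × 10⁻¹³ m = 315 fm.

λ = 315 fm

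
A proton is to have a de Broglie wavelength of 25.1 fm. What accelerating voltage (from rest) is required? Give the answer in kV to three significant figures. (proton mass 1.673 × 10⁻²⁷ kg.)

p = h/λ = 6.626 × 10⁻³⁴ / 2.510 × 10⁻¹⁴ = 2.640 × 10⁻²⁰ kg·m/s.
KE = p²/(2m) = 2.083 × 10⁻¹³ J.
V = KE/e = 2.083 × 10⁻¹³ / (1.602 × 10⁻¹⁹) = 1300 kV.

V = 1300 kV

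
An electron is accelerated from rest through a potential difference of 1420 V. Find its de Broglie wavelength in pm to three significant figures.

λ = 32.5 pm

KE = eV = 1.602 × 10⁻¹⁹ × 1420 = 2.275 × 10⁻¹⁶ J.
p = √(2mKE) = √(2 × 9.109 × 10⁻³¹ × 2.275 × 10⁻¹⁶) = 2.036 × 10⁻²³ kg·m/s.
λ = h/p = 6.626 × 10⁻³⁴ / 2.036 × 10⁻²³ = 3.25 × 10⁻¹¹ m = 32.5 pm.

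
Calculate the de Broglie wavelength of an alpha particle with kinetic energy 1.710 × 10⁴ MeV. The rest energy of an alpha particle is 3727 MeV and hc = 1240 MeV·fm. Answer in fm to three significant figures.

Total energy E = KE + m₀c² = 1.710 × 10⁴ + 3727 = 20827 MeV.
(pc)² = E² − (m₀c²)² = (20827)² − (3727)² = 4.199 × 10⁸ MeV², so pc = 2.049 × 10⁴ MeV.
λ = hc/(pc) = 1240 MeV·fm / 2.049 × 10⁴ MeV = 0.0605 fm.

λ = 0.0605 fm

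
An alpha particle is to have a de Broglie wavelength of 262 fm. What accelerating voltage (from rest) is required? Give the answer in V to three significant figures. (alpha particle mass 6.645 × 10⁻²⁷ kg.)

V = 1500 V

p = h/λ = 6.626 × 10⁻³⁴ / 2.620 × 10⁻¹³ = 2.529 × 10⁻²¹ kg·m/s.
KE = p²/(2m) = 4.813 × 10⁻¹⁶ J.
V = KE/2e = 4.813 × 10⁻¹⁶ / (2 × 1.602 × 10⁻¹⁹) = 1500 V.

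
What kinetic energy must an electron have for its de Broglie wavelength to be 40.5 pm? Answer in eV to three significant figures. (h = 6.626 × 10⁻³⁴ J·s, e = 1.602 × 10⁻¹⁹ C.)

p = h/λ = 6.626 × 10⁻³⁴ / 4.050 × 10⁻¹¹ = 1.636 × 10⁻²³ kg·m/s.
KE = p²/(2m) = (1.636 × 10⁻²³)² / (2 × 9.109 × 10⁻³¹) = 1.469 × 10⁻¹⁶ J = 917 eV.

KE = 917 eV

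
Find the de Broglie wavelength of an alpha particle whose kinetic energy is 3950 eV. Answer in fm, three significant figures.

KE = 3950 eV = 6.328 × 10⁻¹⁶ J.
p = √(2mKE) = √(2 × 6.645 × 10⁻²⁷ × 6.328 × 10⁻¹⁶) = 2.900 × 10⁻²¹ kg·m/s.
λ = h/p = 6.626 × 10⁻³⁴ / 2.900 × 10⁻²¹ = 2.28 × 10⁻¹³ m = 228 fm.

λ = 228 fm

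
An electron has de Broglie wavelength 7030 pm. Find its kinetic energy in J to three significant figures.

KE = 4.88 × 10⁻²¹ J

p = h/λ = 6.626 × 10⁻³⁴ / 7.030 × 10⁻⁹ = 9.425 × 10⁻²⁶ kg·m/s.
KE = p²/(2m) = (9.425 × 10⁻²⁶)² / (2 × 9.109 × 10⁻³¹) = 4.876 × 10⁻²¹ J = 4.88 × 10⁻²¹ J.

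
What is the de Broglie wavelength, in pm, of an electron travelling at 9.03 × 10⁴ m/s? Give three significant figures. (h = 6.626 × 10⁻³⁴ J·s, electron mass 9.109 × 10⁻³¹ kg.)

p = mv = 9.109 × 10⁻³¹ × 9.03 × 10⁴ = 8.225 × 10⁻²⁶ kg·m/s.
λ = h/p = 6.626 × 10⁻³⁴ / 8.225 × 10⁻²⁶ = 8.06 × 10⁻⁹ m = 8060 pm.

λ = 8060 pm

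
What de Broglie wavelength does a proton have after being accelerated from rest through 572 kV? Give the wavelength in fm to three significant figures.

KE = eV = 1.602 × 10⁻¹⁹ × 5.720 × 10⁵ = 9.163 × 10⁻¹⁴ J.
p = √(2mKE) = √(2 × 1.673 × 10⁻²⁷ × 9.163 × 10⁻¹⁴) = 1.751 × 10⁻²⁰ kg·m/s.
λ = h/p = 6.626 × 10⁻³⁴ / 1.751 × 10⁻²⁰ = 3.78 × 10⁻¹⁴ m = 37.8 fm.

λ = 37.8 fm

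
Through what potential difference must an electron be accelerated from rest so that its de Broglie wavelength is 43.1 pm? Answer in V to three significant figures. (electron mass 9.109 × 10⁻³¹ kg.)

p = h/λ = 6.626 × 10⁻³⁴ / 4.310 × 10⁻¹¹ = 1.537 × 10⁻²³ kg·m/s.
KE = p²/(2m) = 1.297 × 10⁻¹⁶ J.
V = KE/e = 1.297 × 10⁻¹⁶ / (1.602 × 10⁻¹⁹) = 810 V.

V = 810 V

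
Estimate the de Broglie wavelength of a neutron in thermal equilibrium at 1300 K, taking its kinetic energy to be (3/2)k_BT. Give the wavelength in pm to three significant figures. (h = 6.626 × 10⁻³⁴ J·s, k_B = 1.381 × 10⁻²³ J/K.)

λ = 69.8 pm

KE = (3/2)k_BT = 1.5 × 1.381 × 10⁻²³ × 1300 = 2.693 × 10⁻²⁰ J.
p = √(2mKE) = √(2 × 1.675 × 10⁻²⁷ × 2.693 × 10⁻²⁰) = 9.498 × 10⁻²⁴ kg·m/s.
λ = h/p = 6.98 × 10⁻¹¹ m = 69.8 pm.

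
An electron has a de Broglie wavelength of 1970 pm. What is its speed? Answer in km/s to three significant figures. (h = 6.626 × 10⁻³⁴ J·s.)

v = 369 km/s

p = h/λ = 6.626 × 10⁻³⁴ / 1.970 × 10⁻⁹ = 3.363 × 10⁻²⁵ kg·m/s.
v = p/m = 3.363 × 10⁻²⁵ / 9.109 × 10⁻³¹ = 3.69 × 10⁵ m/s = 369 km/s.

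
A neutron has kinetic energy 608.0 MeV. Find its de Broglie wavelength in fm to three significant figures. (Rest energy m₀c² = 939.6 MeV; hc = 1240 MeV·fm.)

λ = 1.01 fm

Total energy E = KE + m₀c² = 608.0 + 939.6 = 1547.6 MeV.
(pc)² = E² − (m₀c²)² = (1547.6)² − (939.6)² = 1.512 × 10⁶ MeV², so pc = 1230 MeV.
λ = hc/(pc) = 1240 MeV·fm / 1230 MeV = 1.01 fm.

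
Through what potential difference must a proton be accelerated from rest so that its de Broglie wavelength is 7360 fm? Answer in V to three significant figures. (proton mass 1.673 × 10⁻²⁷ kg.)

p = h/λ = 6.626 × 10⁻³⁴ / 7.360 × 10⁻¹² = 9.003 × 10⁻²³ kg·m/s.
KE = p²/(2m) = 2.422 × 10⁻¹⁸ J.
V = KE/e = 2.422 × 10⁻¹⁸ / (1.602 × 10⁻¹⁹) = 15.1 V.

V = 15.1 V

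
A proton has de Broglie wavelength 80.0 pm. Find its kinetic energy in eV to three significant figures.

p = h/λ = 6.626 × 10⁻³⁴ / 8.000 × 10⁻¹¹ = 8.283 × 10⁻²⁴ kg·m/s.
KE = p²/(2m) = (8.283 × 10⁻²⁴)² / (2 × 1.673 × 10⁻²⁷) = 2.050 × 10⁻²⁰ J = 0.128 eV.

KE = 0.128 eV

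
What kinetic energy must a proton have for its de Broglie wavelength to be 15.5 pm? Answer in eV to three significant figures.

p = h/λ = 6.626 × 10⁻³⁴ / 1.550 × 10⁻¹¹ = 4.275 × 10⁻²³ kg·m/s.
KE = p²/(2m) = (4.275 × 10⁻²³)² / (2 × 1.673 × 10⁻²⁷) = 5.462 × 10⁻¹⁹ J = 3.41 eV.

KE = 3.41 eV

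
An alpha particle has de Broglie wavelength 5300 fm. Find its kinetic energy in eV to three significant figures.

p = h/λ = 6.626 × 10⁻³⁴ / 5.300 × 10⁻¹² = 1.250 × 10⁻²² kg·m/s.
KE = p²/(2m) = (1.250 × 10⁻²²)² / (2 × 6.645 × 10⁻²⁷) = 1.176 × 10⁻¹⁸ J = 7.34 eV.

KE = 7.34 eV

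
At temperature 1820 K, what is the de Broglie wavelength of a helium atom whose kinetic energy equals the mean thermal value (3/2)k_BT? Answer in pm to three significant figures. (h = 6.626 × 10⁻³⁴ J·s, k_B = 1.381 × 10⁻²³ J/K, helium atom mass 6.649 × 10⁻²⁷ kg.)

λ = 29.6 pm

KE = (3/2)k_BT = 1.5 × 1.381 × 10⁻²³ × 1820 = 3.770 × 10⁻²⁰ J.
p = √(2mKE) = √(2 × 6.649 × 10⁻²⁷ × 3.770 × 10⁻²⁰) = 2.239 × 10⁻²³ kg·m/s.
λ = h/p = 2.96 × 10⁻¹¹ m = 29.6 pm.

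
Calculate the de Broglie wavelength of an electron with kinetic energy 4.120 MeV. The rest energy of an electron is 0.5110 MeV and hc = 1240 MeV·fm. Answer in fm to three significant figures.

λ = 269 fm

Total energy E = KE + m₀c² = 4.120 + 0.5110 = 4.6310 MeV.
(pc)² = E² − (m₀c²)² = (4.6310)² − (0.5110)² = 21.19 MeV², so pc = 4.603 MeV.
λ = hc/(pc) = 1240 MeV·fm / 4.603 MeV = 269 fm.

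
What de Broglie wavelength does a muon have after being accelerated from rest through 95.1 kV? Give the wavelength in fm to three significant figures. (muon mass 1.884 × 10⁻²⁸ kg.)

λ = 277 fm

KE = eV = 1.602 × 10⁻¹⁹ × 9.510 × 10⁴ = 1.524 × 10⁻¹⁴ J.
p = √(2mKE) = √(2 × 1.884 × 10⁻²⁸ × 1.524 × 10⁻¹⁴) = 2.396 × 10⁻²¹ kg·m/s.
λ = h/p = 6.626 × 10⁻³⁴ / 2.396 × 10⁻²¹ = 2.77 × 10⁻¹³ m = 277 fm.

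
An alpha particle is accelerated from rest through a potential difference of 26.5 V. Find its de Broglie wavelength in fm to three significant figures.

λ = 1970 fm

KE = 2eV = 2 × 1.602 × 10⁻¹⁹ × 26.50 = 8.491 × 10⁻¹⁸ J.
p = √(2mKE) = √(2 × 6.645 × 10⁻²⁷ × 8.491 × 10⁻¹⁸) = 3.359 × 10⁻²² kg·m/s.
λ = h/p = 6.626 × 10⁻³⁴ / 3.359 × 10⁻²² = 1.97 × 10⁻¹² m = 1970 fm.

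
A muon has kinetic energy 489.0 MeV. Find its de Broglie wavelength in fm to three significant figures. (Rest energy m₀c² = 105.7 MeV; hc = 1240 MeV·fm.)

Total energy E = KE + m₀c² = 489.0 + 105.7 = 594.7 MeV.
(pc)² = E² − (m₀c²)² = (594.7)² − (105.7)² = 3.425 × 10⁵ MeV², so pc = 585.2 MeV.
λ = hc/(pc) = 1240 MeV·fm / 585.2 MeV = 2.12 fm.

λ = 2.12 fm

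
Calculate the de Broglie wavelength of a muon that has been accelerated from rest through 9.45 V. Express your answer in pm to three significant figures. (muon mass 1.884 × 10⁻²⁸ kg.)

KE = eV = 1.602 × 10⁻¹⁹ × 9.450 = 1.514 × 10⁻¹⁸ J.
p = √(2mKE) = √(2 × 1.884 × 10⁻²⁸ × 1.514 × 10⁻¹⁸) = 2.388 × 10⁻²³ kg·m/s.
λ = h/p = 6.626 × 10⁻³⁴ / 2.388 × 10⁻²³ = 2.77 × 10⁻¹¹ m = 27.7 pm.

λ = 27.7 pm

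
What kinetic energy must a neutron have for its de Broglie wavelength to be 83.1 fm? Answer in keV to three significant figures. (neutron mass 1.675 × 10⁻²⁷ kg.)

KE = 118 keV

p = h/λ = 6.626 × 10⁻³⁴ / 8.310 × 10⁻¹⁴ = 7.974 × 10⁻²¹ kg·m/s.
KE = p²/(2m) = (7.974 × 10⁻²¹)² / (2 × 1.675 × 10⁻²⁷) = 1.898 × 10⁻¹⁴ J = 118 keV.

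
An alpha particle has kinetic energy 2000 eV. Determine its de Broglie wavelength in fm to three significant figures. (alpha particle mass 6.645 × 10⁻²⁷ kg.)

KE = 2000 eV = 3.204 × 10⁻¹⁶ J.
p = √(2mKE) = √(2 × 6.645 × 10⁻²⁷ × 3.204 × 10⁻¹⁶) = 2.064 × 10⁻²¹ kg·m/s.
λ = h/p = 6.626 × 10⁻³⁴ / 2.064 × 10⁻²¹ = 3.21 × 10⁻¹³ m = 321 fm.

λ = 321 fm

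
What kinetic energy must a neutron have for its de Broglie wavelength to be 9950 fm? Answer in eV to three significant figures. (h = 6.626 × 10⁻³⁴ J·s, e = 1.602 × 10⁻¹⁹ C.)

KE = 8.26 eV

p = h/λ = 6.626 × 10⁻³⁴ / 9.950 × 10⁻¹² = 6.659 × 10⁻²³ kg·m/s.
KE = p²/(2m) = (6.659 × 10⁻²³)² / (2 × 1.675 × 10⁻²⁷) = 1.324 × 10⁻¹⁸ J = 8.26 eV.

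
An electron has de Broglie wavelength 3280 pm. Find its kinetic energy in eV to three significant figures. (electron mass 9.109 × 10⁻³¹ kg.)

KE = 0.140 eV

p = h/λ = 6.626 × 10⁻³⁴ / 3.280 × 10⁻⁹ = 2.020 × 10⁻²⁵ kg·m/s.
KE = p²/(2m) = (2.020 × 10⁻²⁵)² / (2 × 9.109 × 10⁻³¹) = 2.240 × 10⁻²⁰ J = 0.140 eV.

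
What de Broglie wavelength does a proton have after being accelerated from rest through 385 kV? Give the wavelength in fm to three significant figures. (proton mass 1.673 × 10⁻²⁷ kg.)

KE = eV = 1.602 × 10⁻¹⁹ × 3.850 × 10⁵ = 6.168 × 10⁻¹⁴ J.
p = √(2mKE) = √(2 × 1.673 × 10⁻²⁷ × 6.168 × 10⁻¹⁴) = 1.437 × 10⁻²⁰ kg·m/s.
λ = h/p = 6.626 × 10⁻³⁴ / 1.437 × 10⁻²⁰ = 4.61 × 10⁻¹⁴ m = 46.1 fm.

λ = 46.1 fm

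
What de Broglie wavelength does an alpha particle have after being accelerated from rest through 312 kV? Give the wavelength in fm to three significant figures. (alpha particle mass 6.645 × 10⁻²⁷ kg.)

λ = 18.2 fm

KE = 2eV = 2 × 1.602 × 10⁻¹⁹ × 3.120 × 10⁵ = 9.996 × 10⁻¹⁴ J.
p = √(2mKE) = √(2 × 6.645 × 10⁻²⁷ × 9.996 × 10⁻¹⁴) = 3.645 × 10⁻²⁰ kg·m/s.
λ = h/p = 6.626 × 10⁻³⁴ / 3.645 × 10⁻²⁰ = 1.82 × 10⁻¹⁴ m = 18.2 fm.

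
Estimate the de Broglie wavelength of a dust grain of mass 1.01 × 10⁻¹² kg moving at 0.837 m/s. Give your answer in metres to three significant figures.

p = mv = 1.01 × 10⁻¹² × 0.837 = 8.454 × 10⁻¹³ kg·m/s.
λ = h/p = 6.626 × 10⁻³⁴ / 8.454 × 10⁻¹³ = 7.84 × 10⁻²² m.

λ = 7.84 × 10⁻²² m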